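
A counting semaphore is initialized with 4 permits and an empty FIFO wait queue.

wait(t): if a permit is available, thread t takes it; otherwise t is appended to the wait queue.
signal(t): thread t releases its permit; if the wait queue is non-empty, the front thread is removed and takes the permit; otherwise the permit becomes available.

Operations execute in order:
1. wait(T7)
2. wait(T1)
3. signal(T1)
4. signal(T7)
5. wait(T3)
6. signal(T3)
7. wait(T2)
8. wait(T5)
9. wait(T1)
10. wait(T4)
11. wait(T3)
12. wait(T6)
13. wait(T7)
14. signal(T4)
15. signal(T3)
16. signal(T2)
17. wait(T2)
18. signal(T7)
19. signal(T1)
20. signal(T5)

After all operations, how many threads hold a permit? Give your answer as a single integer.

Answer: 2

Derivation:
Step 1: wait(T7) -> count=3 queue=[] holders={T7}
Step 2: wait(T1) -> count=2 queue=[] holders={T1,T7}
Step 3: signal(T1) -> count=3 queue=[] holders={T7}
Step 4: signal(T7) -> count=4 queue=[] holders={none}
Step 5: wait(T3) -> count=3 queue=[] holders={T3}
Step 6: signal(T3) -> count=4 queue=[] holders={none}
Step 7: wait(T2) -> count=3 queue=[] holders={T2}
Step 8: wait(T5) -> count=2 queue=[] holders={T2,T5}
Step 9: wait(T1) -> count=1 queue=[] holders={T1,T2,T5}
Step 10: wait(T4) -> count=0 queue=[] holders={T1,T2,T4,T5}
Step 11: wait(T3) -> count=0 queue=[T3] holders={T1,T2,T4,T5}
Step 12: wait(T6) -> count=0 queue=[T3,T6] holders={T1,T2,T4,T5}
Step 13: wait(T7) -> count=0 queue=[T3,T6,T7] holders={T1,T2,T4,T5}
Step 14: signal(T4) -> count=0 queue=[T6,T7] holders={T1,T2,T3,T5}
Step 15: signal(T3) -> count=0 queue=[T7] holders={T1,T2,T5,T6}
Step 16: signal(T2) -> count=0 queue=[] holders={T1,T5,T6,T7}
Step 17: wait(T2) -> count=0 queue=[T2] holders={T1,T5,T6,T7}
Step 18: signal(T7) -> count=0 queue=[] holders={T1,T2,T5,T6}
Step 19: signal(T1) -> count=1 queue=[] holders={T2,T5,T6}
Step 20: signal(T5) -> count=2 queue=[] holders={T2,T6}
Final holders: {T2,T6} -> 2 thread(s)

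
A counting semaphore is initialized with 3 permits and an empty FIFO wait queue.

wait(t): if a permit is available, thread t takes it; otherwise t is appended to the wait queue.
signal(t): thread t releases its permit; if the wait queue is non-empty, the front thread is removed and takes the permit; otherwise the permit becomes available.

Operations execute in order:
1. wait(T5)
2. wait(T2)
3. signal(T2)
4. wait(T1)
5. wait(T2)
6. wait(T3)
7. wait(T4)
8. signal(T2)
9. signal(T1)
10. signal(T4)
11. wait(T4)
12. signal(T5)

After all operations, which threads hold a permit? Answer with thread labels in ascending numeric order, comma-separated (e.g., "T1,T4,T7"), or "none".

Answer: T3,T4

Derivation:
Step 1: wait(T5) -> count=2 queue=[] holders={T5}
Step 2: wait(T2) -> count=1 queue=[] holders={T2,T5}
Step 3: signal(T2) -> count=2 queue=[] holders={T5}
Step 4: wait(T1) -> count=1 queue=[] holders={T1,T5}
Step 5: wait(T2) -> count=0 queue=[] holders={T1,T2,T5}
Step 6: wait(T3) -> count=0 queue=[T3] holders={T1,T2,T5}
Step 7: wait(T4) -> count=0 queue=[T3,T4] holders={T1,T2,T5}
Step 8: signal(T2) -> count=0 queue=[T4] holders={T1,T3,T5}
Step 9: signal(T1) -> count=0 queue=[] holders={T3,T4,T5}
Step 10: signal(T4) -> count=1 queue=[] holders={T3,T5}
Step 11: wait(T4) -> count=0 queue=[] holders={T3,T4,T5}
Step 12: signal(T5) -> count=1 queue=[] holders={T3,T4}
Final holders: T3,T4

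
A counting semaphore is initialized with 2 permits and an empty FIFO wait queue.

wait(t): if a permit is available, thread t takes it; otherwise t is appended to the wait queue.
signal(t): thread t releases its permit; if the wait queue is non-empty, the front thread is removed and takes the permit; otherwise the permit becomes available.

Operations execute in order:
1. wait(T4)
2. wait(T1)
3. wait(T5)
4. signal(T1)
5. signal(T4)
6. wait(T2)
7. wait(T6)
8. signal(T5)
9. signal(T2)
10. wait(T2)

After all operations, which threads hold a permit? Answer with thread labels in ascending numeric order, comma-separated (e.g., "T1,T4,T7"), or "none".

Step 1: wait(T4) -> count=1 queue=[] holders={T4}
Step 2: wait(T1) -> count=0 queue=[] holders={T1,T4}
Step 3: wait(T5) -> count=0 queue=[T5] holders={T1,T4}
Step 4: signal(T1) -> count=0 queue=[] holders={T4,T5}
Step 5: signal(T4) -> count=1 queue=[] holders={T5}
Step 6: wait(T2) -> count=0 queue=[] holders={T2,T5}
Step 7: wait(T6) -> count=0 queue=[T6] holders={T2,T5}
Step 8: signal(T5) -> count=0 queue=[] holders={T2,T6}
Step 9: signal(T2) -> count=1 queue=[] holders={T6}
Step 10: wait(T2) -> count=0 queue=[] holders={T2,T6}
Final holders: T2,T6

Answer: T2,T6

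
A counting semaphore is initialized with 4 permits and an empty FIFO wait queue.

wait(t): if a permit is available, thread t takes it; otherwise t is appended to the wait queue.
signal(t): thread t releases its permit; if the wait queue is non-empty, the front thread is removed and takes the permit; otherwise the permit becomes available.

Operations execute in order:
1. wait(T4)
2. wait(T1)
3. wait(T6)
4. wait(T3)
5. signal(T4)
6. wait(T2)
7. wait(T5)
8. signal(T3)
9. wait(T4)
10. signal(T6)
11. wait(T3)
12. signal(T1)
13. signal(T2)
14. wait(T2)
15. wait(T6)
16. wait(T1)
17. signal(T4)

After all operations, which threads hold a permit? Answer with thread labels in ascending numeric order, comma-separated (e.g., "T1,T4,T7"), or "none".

Step 1: wait(T4) -> count=3 queue=[] holders={T4}
Step 2: wait(T1) -> count=2 queue=[] holders={T1,T4}
Step 3: wait(T6) -> count=1 queue=[] holders={T1,T4,T6}
Step 4: wait(T3) -> count=0 queue=[] holders={T1,T3,T4,T6}
Step 5: signal(T4) -> count=1 queue=[] holders={T1,T3,T6}
Step 6: wait(T2) -> count=0 queue=[] holders={T1,T2,T3,T6}
Step 7: wait(T5) -> count=0 queue=[T5] holders={T1,T2,T3,T6}
Step 8: signal(T3) -> count=0 queue=[] holders={T1,T2,T5,T6}
Step 9: wait(T4) -> count=0 queue=[T4] holders={T1,T2,T5,T6}
Step 10: signal(T6) -> count=0 queue=[] holders={T1,T2,T4,T5}
Step 11: wait(T3) -> count=0 queue=[T3] holders={T1,T2,T4,T5}
Step 12: signal(T1) -> count=0 queue=[] holders={T2,T3,T4,T5}
Step 13: signal(T2) -> count=1 queue=[] holders={T3,T4,T5}
Step 14: wait(T2) -> count=0 queue=[] holders={T2,T3,T4,T5}
Step 15: wait(T6) -> count=0 queue=[T6] holders={T2,T3,T4,T5}
Step 16: wait(T1) -> count=0 queue=[T6,T1] holders={T2,T3,T4,T5}
Step 17: signal(T4) -> count=0 queue=[T1] holders={T2,T3,T5,T6}
Final holders: T2,T3,T5,T6

Answer: T2,T3,T5,T6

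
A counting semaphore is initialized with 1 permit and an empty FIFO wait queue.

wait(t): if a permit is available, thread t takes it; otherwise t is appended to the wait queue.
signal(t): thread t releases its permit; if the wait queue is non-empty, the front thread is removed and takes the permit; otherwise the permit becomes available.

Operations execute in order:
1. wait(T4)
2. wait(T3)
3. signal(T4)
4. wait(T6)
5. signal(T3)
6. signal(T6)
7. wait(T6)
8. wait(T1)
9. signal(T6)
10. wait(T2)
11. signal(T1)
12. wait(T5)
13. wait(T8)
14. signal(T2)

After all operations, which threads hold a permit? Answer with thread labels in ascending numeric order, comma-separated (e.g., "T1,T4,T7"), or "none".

Answer: T5

Derivation:
Step 1: wait(T4) -> count=0 queue=[] holders={T4}
Step 2: wait(T3) -> count=0 queue=[T3] holders={T4}
Step 3: signal(T4) -> count=0 queue=[] holders={T3}
Step 4: wait(T6) -> count=0 queue=[T6] holders={T3}
Step 5: signal(T3) -> count=0 queue=[] holders={T6}
Step 6: signal(T6) -> count=1 queue=[] holders={none}
Step 7: wait(T6) -> count=0 queue=[] holders={T6}
Step 8: wait(T1) -> count=0 queue=[T1] holders={T6}
Step 9: signal(T6) -> count=0 queue=[] holders={T1}
Step 10: wait(T2) -> count=0 queue=[T2] holders={T1}
Step 11: signal(T1) -> count=0 queue=[] holders={T2}
Step 12: wait(T5) -> count=0 queue=[T5] holders={T2}
Step 13: wait(T8) -> count=0 queue=[T5,T8] holders={T2}
Step 14: signal(T2) -> count=0 queue=[T8] holders={T5}
Final holders: T5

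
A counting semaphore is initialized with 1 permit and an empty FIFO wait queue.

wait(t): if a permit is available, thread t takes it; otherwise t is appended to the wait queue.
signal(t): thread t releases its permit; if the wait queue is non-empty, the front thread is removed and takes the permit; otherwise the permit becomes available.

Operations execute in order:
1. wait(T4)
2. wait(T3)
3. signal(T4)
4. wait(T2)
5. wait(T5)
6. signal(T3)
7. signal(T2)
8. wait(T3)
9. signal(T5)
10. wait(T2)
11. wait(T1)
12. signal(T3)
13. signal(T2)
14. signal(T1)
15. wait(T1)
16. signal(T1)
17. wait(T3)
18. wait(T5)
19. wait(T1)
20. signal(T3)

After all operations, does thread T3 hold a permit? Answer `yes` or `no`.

Step 1: wait(T4) -> count=0 queue=[] holders={T4}
Step 2: wait(T3) -> count=0 queue=[T3] holders={T4}
Step 3: signal(T4) -> count=0 queue=[] holders={T3}
Step 4: wait(T2) -> count=0 queue=[T2] holders={T3}
Step 5: wait(T5) -> count=0 queue=[T2,T5] holders={T3}
Step 6: signal(T3) -> count=0 queue=[T5] holders={T2}
Step 7: signal(T2) -> count=0 queue=[] holders={T5}
Step 8: wait(T3) -> count=0 queue=[T3] holders={T5}
Step 9: signal(T5) -> count=0 queue=[] holders={T3}
Step 10: wait(T2) -> count=0 queue=[T2] holders={T3}
Step 11: wait(T1) -> count=0 queue=[T2,T1] holders={T3}
Step 12: signal(T3) -> count=0 queue=[T1] holders={T2}
Step 13: signal(T2) -> count=0 queue=[] holders={T1}
Step 14: signal(T1) -> count=1 queue=[] holders={none}
Step 15: wait(T1) -> count=0 queue=[] holders={T1}
Step 16: signal(T1) -> count=1 queue=[] holders={none}
Step 17: wait(T3) -> count=0 queue=[] holders={T3}
Step 18: wait(T5) -> count=0 queue=[T5] holders={T3}
Step 19: wait(T1) -> count=0 queue=[T5,T1] holders={T3}
Step 20: signal(T3) -> count=0 queue=[T1] holders={T5}
Final holders: {T5} -> T3 not in holders

Answer: no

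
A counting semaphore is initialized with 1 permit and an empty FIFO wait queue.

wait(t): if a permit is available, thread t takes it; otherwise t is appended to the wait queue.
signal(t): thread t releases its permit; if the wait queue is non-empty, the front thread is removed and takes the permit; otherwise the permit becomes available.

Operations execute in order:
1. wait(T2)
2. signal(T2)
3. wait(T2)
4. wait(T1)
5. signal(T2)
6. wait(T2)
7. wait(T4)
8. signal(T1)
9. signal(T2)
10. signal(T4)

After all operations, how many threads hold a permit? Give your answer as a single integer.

Step 1: wait(T2) -> count=0 queue=[] holders={T2}
Step 2: signal(T2) -> count=1 queue=[] holders={none}
Step 3: wait(T2) -> count=0 queue=[] holders={T2}
Step 4: wait(T1) -> count=0 queue=[T1] holders={T2}
Step 5: signal(T2) -> count=0 queue=[] holders={T1}
Step 6: wait(T2) -> count=0 queue=[T2] holders={T1}
Step 7: wait(T4) -> count=0 queue=[T2,T4] holders={T1}
Step 8: signal(T1) -> count=0 queue=[T4] holders={T2}
Step 9: signal(T2) -> count=0 queue=[] holders={T4}
Step 10: signal(T4) -> count=1 queue=[] holders={none}
Final holders: {none} -> 0 thread(s)

Answer: 0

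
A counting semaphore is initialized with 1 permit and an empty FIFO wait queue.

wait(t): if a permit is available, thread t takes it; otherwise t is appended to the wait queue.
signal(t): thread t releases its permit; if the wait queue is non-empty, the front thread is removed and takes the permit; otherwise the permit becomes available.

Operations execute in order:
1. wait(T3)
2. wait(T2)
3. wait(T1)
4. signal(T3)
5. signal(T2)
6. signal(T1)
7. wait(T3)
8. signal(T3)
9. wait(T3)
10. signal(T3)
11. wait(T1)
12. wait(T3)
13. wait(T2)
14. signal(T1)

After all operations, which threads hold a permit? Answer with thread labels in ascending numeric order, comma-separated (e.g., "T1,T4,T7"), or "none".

Step 1: wait(T3) -> count=0 queue=[] holders={T3}
Step 2: wait(T2) -> count=0 queue=[T2] holders={T3}
Step 3: wait(T1) -> count=0 queue=[T2,T1] holders={T3}
Step 4: signal(T3) -> count=0 queue=[T1] holders={T2}
Step 5: signal(T2) -> count=0 queue=[] holders={T1}
Step 6: signal(T1) -> count=1 queue=[] holders={none}
Step 7: wait(T3) -> count=0 queue=[] holders={T3}
Step 8: signal(T3) -> count=1 queue=[] holders={none}
Step 9: wait(T3) -> count=0 queue=[] holders={T3}
Step 10: signal(T3) -> count=1 queue=[] holders={none}
Step 11: wait(T1) -> count=0 queue=[] holders={T1}
Step 12: wait(T3) -> count=0 queue=[T3] holders={T1}
Step 13: wait(T2) -> count=0 queue=[T3,T2] holders={T1}
Step 14: signal(T1) -> count=0 queue=[T2] holders={T3}
Final holders: T3

Answer: T3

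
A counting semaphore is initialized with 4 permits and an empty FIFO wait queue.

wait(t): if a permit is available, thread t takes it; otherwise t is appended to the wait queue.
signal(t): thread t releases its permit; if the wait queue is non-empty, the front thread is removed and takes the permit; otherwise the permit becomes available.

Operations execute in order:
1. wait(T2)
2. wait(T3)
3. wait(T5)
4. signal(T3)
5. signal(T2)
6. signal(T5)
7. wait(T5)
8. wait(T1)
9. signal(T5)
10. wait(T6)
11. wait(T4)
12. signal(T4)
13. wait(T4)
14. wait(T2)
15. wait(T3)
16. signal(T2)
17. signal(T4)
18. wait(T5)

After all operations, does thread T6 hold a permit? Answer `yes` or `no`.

Answer: yes

Derivation:
Step 1: wait(T2) -> count=3 queue=[] holders={T2}
Step 2: wait(T3) -> count=2 queue=[] holders={T2,T3}
Step 3: wait(T5) -> count=1 queue=[] holders={T2,T3,T5}
Step 4: signal(T3) -> count=2 queue=[] holders={T2,T5}
Step 5: signal(T2) -> count=3 queue=[] holders={T5}
Step 6: signal(T5) -> count=4 queue=[] holders={none}
Step 7: wait(T5) -> count=3 queue=[] holders={T5}
Step 8: wait(T1) -> count=2 queue=[] holders={T1,T5}
Step 9: signal(T5) -> count=3 queue=[] holders={T1}
Step 10: wait(T6) -> count=2 queue=[] holders={T1,T6}
Step 11: wait(T4) -> count=1 queue=[] holders={T1,T4,T6}
Step 12: signal(T4) -> count=2 queue=[] holders={T1,T6}
Step 13: wait(T4) -> count=1 queue=[] holders={T1,T4,T6}
Step 14: wait(T2) -> count=0 queue=[] holders={T1,T2,T4,T6}
Step 15: wait(T3) -> count=0 queue=[T3] holders={T1,T2,T4,T6}
Step 16: signal(T2) -> count=0 queue=[] holders={T1,T3,T4,T6}
Step 17: signal(T4) -> count=1 queue=[] holders={T1,T3,T6}
Step 18: wait(T5) -> count=0 queue=[] holders={T1,T3,T5,T6}
Final holders: {T1,T3,T5,T6} -> T6 in holders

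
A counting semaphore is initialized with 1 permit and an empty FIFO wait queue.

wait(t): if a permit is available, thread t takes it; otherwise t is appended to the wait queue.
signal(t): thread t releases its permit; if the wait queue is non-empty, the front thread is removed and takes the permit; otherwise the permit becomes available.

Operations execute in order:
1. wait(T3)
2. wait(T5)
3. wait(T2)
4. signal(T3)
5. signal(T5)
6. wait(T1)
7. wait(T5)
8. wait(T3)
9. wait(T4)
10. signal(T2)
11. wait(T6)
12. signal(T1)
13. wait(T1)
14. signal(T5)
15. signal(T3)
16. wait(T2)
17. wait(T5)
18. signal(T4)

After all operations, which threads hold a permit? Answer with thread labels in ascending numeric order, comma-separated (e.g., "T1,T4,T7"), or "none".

Answer: T6

Derivation:
Step 1: wait(T3) -> count=0 queue=[] holders={T3}
Step 2: wait(T5) -> count=0 queue=[T5] holders={T3}
Step 3: wait(T2) -> count=0 queue=[T5,T2] holders={T3}
Step 4: signal(T3) -> count=0 queue=[T2] holders={T5}
Step 5: signal(T5) -> count=0 queue=[] holders={T2}
Step 6: wait(T1) -> count=0 queue=[T1] holders={T2}
Step 7: wait(T5) -> count=0 queue=[T1,T5] holders={T2}
Step 8: wait(T3) -> count=0 queue=[T1,T5,T3] holders={T2}
Step 9: wait(T4) -> count=0 queue=[T1,T5,T3,T4] holders={T2}
Step 10: signal(T2) -> count=0 queue=[T5,T3,T4] holders={T1}
Step 11: wait(T6) -> count=0 queue=[T5,T3,T4,T6] holders={T1}
Step 12: signal(T1) -> count=0 queue=[T3,T4,T6] holders={T5}
Step 13: wait(T1) -> count=0 queue=[T3,T4,T6,T1] holders={T5}
Step 14: signal(T5) -> count=0 queue=[T4,T6,T1] holders={T3}
Step 15: signal(T3) -> count=0 queue=[T6,T1] holders={T4}
Step 16: wait(T2) -> count=0 queue=[T6,T1,T2] holders={T4}
Step 17: wait(T5) -> count=0 queue=[T6,T1,T2,T5] holders={T4}
Step 18: signal(T4) -> count=0 queue=[T1,T2,T5] holders={T6}
Final holders: T6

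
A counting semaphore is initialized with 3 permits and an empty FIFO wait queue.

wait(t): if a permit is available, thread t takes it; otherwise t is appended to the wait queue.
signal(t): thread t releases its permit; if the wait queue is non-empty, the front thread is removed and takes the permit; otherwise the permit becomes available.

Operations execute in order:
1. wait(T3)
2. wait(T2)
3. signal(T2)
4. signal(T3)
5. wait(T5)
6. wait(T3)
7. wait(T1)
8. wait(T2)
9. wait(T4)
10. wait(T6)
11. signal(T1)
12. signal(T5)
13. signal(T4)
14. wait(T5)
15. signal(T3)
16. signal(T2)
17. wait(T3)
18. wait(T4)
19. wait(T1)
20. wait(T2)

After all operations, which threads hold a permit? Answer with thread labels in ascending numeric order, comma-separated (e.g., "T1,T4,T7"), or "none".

Answer: T3,T5,T6

Derivation:
Step 1: wait(T3) -> count=2 queue=[] holders={T3}
Step 2: wait(T2) -> count=1 queue=[] holders={T2,T3}
Step 3: signal(T2) -> count=2 queue=[] holders={T3}
Step 4: signal(T3) -> count=3 queue=[] holders={none}
Step 5: wait(T5) -> count=2 queue=[] holders={T5}
Step 6: wait(T3) -> count=1 queue=[] holders={T3,T5}
Step 7: wait(T1) -> count=0 queue=[] holders={T1,T3,T5}
Step 8: wait(T2) -> count=0 queue=[T2] holders={T1,T3,T5}
Step 9: wait(T4) -> count=0 queue=[T2,T4] holders={T1,T3,T5}
Step 10: wait(T6) -> count=0 queue=[T2,T4,T6] holders={T1,T3,T5}
Step 11: signal(T1) -> count=0 queue=[T4,T6] holders={T2,T3,T5}
Step 12: signal(T5) -> count=0 queue=[T6] holders={T2,T3,T4}
Step 13: signal(T4) -> count=0 queue=[] holders={T2,T3,T6}
Step 14: wait(T5) -> count=0 queue=[T5] holders={T2,T3,T6}
Step 15: signal(T3) -> count=0 queue=[] holders={T2,T5,T6}
Step 16: signal(T2) -> count=1 queue=[] holders={T5,T6}
Step 17: wait(T3) -> count=0 queue=[] holders={T3,T5,T6}
Step 18: wait(T4) -> count=0 queue=[T4] holders={T3,T5,T6}
Step 19: wait(T1) -> count=0 queue=[T4,T1] holders={T3,T5,T6}
Step 20: wait(T2) -> count=0 queue=[T4,T1,T2] holders={T3,T5,T6}
Final holders: T3,T5,T6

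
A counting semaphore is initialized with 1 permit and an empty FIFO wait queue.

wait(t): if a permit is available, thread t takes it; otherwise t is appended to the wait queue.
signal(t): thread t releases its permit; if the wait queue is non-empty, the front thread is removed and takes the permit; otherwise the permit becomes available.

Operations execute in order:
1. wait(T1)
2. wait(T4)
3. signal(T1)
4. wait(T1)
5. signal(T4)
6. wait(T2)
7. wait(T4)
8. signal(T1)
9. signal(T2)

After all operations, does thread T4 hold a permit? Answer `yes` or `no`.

Step 1: wait(T1) -> count=0 queue=[] holders={T1}
Step 2: wait(T4) -> count=0 queue=[T4] holders={T1}
Step 3: signal(T1) -> count=0 queue=[] holders={T4}
Step 4: wait(T1) -> count=0 queue=[T1] holders={T4}
Step 5: signal(T4) -> count=0 queue=[] holders={T1}
Step 6: wait(T2) -> count=0 queue=[T2] holders={T1}
Step 7: wait(T4) -> count=0 queue=[T2,T4] holders={T1}
Step 8: signal(T1) -> count=0 queue=[T4] holders={T2}
Step 9: signal(T2) -> count=0 queue=[] holders={T4}
Final holders: {T4} -> T4 in holders

Answer: yes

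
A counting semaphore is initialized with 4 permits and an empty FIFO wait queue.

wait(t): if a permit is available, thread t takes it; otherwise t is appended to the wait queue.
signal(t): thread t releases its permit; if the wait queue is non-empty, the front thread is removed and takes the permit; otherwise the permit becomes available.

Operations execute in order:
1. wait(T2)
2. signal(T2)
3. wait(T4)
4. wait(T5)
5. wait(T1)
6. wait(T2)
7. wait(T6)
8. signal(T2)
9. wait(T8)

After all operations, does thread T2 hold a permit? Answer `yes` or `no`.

Answer: no

Derivation:
Step 1: wait(T2) -> count=3 queue=[] holders={T2}
Step 2: signal(T2) -> count=4 queue=[] holders={none}
Step 3: wait(T4) -> count=3 queue=[] holders={T4}
Step 4: wait(T5) -> count=2 queue=[] holders={T4,T5}
Step 5: wait(T1) -> count=1 queue=[] holders={T1,T4,T5}
Step 6: wait(T2) -> count=0 queue=[] holders={T1,T2,T4,T5}
Step 7: wait(T6) -> count=0 queue=[T6] holders={T1,T2,T4,T5}
Step 8: signal(T2) -> count=0 queue=[] holders={T1,T4,T5,T6}
Step 9: wait(T8) -> count=0 queue=[T8] holders={T1,T4,T5,T6}
Final holders: {T1,T4,T5,T6} -> T2 not in holders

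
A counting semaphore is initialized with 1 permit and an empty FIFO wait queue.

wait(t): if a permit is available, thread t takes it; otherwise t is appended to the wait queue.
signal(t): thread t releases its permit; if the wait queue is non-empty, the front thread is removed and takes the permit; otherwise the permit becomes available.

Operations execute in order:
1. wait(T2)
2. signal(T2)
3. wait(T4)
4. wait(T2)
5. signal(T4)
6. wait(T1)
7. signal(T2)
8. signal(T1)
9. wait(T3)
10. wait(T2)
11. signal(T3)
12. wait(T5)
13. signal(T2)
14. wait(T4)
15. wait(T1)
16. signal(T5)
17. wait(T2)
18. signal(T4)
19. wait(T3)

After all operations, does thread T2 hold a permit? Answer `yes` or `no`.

Step 1: wait(T2) -> count=0 queue=[] holders={T2}
Step 2: signal(T2) -> count=1 queue=[] holders={none}
Step 3: wait(T4) -> count=0 queue=[] holders={T4}
Step 4: wait(T2) -> count=0 queue=[T2] holders={T4}
Step 5: signal(T4) -> count=0 queue=[] holders={T2}
Step 6: wait(T1) -> count=0 queue=[T1] holders={T2}
Step 7: signal(T2) -> count=0 queue=[] holders={T1}
Step 8: signal(T1) -> count=1 queue=[] holders={none}
Step 9: wait(T3) -> count=0 queue=[] holders={T3}
Step 10: wait(T2) -> count=0 queue=[T2] holders={T3}
Step 11: signal(T3) -> count=0 queue=[] holders={T2}
Step 12: wait(T5) -> count=0 queue=[T5] holders={T2}
Step 13: signal(T2) -> count=0 queue=[] holders={T5}
Step 14: wait(T4) -> count=0 queue=[T4] holders={T5}
Step 15: wait(T1) -> count=0 queue=[T4,T1] holders={T5}
Step 16: signal(T5) -> count=0 queue=[T1] holders={T4}
Step 17: wait(T2) -> count=0 queue=[T1,T2] holders={T4}
Step 18: signal(T4) -> count=0 queue=[T2] holders={T1}
Step 19: wait(T3) -> count=0 queue=[T2,T3] holders={T1}
Final holders: {T1} -> T2 not in holders

Answer: no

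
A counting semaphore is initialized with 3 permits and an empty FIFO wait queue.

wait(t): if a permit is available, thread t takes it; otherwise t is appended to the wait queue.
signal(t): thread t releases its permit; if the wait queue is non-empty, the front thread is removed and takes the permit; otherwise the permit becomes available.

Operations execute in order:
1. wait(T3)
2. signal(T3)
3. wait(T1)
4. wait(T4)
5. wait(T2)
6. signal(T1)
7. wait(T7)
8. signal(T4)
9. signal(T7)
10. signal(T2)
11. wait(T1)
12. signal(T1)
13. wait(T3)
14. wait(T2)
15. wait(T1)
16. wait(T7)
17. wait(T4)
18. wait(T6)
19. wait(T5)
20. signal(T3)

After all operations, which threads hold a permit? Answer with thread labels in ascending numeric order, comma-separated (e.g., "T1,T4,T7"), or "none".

Answer: T1,T2,T7

Derivation:
Step 1: wait(T3) -> count=2 queue=[] holders={T3}
Step 2: signal(T3) -> count=3 queue=[] holders={none}
Step 3: wait(T1) -> count=2 queue=[] holders={T1}
Step 4: wait(T4) -> count=1 queue=[] holders={T1,T4}
Step 5: wait(T2) -> count=0 queue=[] holders={T1,T2,T4}
Step 6: signal(T1) -> count=1 queue=[] holders={T2,T4}
Step 7: wait(T7) -> count=0 queue=[] holders={T2,T4,T7}
Step 8: signal(T4) -> count=1 queue=[] holders={T2,T7}
Step 9: signal(T7) -> count=2 queue=[] holders={T2}
Step 10: signal(T2) -> count=3 queue=[] holders={none}
Step 11: wait(T1) -> count=2 queue=[] holders={T1}
Step 12: signal(T1) -> count=3 queue=[] holders={none}
Step 13: wait(T3) -> count=2 queue=[] holders={T3}
Step 14: wait(T2) -> count=1 queue=[] holders={T2,T3}
Step 15: wait(T1) -> count=0 queue=[] holders={T1,T2,T3}
Step 16: wait(T7) -> count=0 queue=[T7] holders={T1,T2,T3}
Step 17: wait(T4) -> count=0 queue=[T7,T4] holders={T1,T2,T3}
Step 18: wait(T6) -> count=0 queue=[T7,T4,T6] holders={T1,T2,T3}
Step 19: wait(T5) -> count=0 queue=[T7,T4,T6,T5] holders={T1,T2,T3}
Step 20: signal(T3) -> count=0 queue=[T4,T6,T5] holders={T1,T2,T7}
Final holders: T1,T2,T7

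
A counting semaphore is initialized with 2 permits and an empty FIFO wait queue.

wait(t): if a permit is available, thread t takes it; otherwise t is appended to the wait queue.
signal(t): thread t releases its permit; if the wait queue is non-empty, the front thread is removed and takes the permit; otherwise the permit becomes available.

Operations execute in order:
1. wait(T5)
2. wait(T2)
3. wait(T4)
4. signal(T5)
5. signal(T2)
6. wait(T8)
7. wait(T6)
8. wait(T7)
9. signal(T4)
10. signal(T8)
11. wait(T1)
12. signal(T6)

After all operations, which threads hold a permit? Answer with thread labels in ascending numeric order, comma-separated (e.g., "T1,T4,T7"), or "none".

Answer: T1,T7

Derivation:
Step 1: wait(T5) -> count=1 queue=[] holders={T5}
Step 2: wait(T2) -> count=0 queue=[] holders={T2,T5}
Step 3: wait(T4) -> count=0 queue=[T4] holders={T2,T5}
Step 4: signal(T5) -> count=0 queue=[] holders={T2,T4}
Step 5: signal(T2) -> count=1 queue=[] holders={T4}
Step 6: wait(T8) -> count=0 queue=[] holders={T4,T8}
Step 7: wait(T6) -> count=0 queue=[T6] holders={T4,T8}
Step 8: wait(T7) -> count=0 queue=[T6,T7] holders={T4,T8}
Step 9: signal(T4) -> count=0 queue=[T7] holders={T6,T8}
Step 10: signal(T8) -> count=0 queue=[] holders={T6,T7}
Step 11: wait(T1) -> count=0 queue=[T1] holders={T6,T7}
Step 12: signal(T6) -> count=0 queue=[] holders={T1,T7}
Final holders: T1,T7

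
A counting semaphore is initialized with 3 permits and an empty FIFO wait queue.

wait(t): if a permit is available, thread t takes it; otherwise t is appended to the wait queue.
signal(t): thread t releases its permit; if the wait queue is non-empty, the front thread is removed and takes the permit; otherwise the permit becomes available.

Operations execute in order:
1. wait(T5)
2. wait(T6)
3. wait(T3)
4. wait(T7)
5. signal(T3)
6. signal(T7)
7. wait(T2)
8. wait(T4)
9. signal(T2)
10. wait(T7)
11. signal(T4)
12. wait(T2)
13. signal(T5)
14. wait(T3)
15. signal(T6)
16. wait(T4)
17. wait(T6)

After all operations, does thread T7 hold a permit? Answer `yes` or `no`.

Step 1: wait(T5) -> count=2 queue=[] holders={T5}
Step 2: wait(T6) -> count=1 queue=[] holders={T5,T6}
Step 3: wait(T3) -> count=0 queue=[] holders={T3,T5,T6}
Step 4: wait(T7) -> count=0 queue=[T7] holders={T3,T5,T6}
Step 5: signal(T3) -> count=0 queue=[] holders={T5,T6,T7}
Step 6: signal(T7) -> count=1 queue=[] holders={T5,T6}
Step 7: wait(T2) -> count=0 queue=[] holders={T2,T5,T6}
Step 8: wait(T4) -> count=0 queue=[T4] holders={T2,T5,T6}
Step 9: signal(T2) -> count=0 queue=[] holders={T4,T5,T6}
Step 10: wait(T7) -> count=0 queue=[T7] holders={T4,T5,T6}
Step 11: signal(T4) -> count=0 queue=[] holders={T5,T6,T7}
Step 12: wait(T2) -> count=0 queue=[T2] holders={T5,T6,T7}
Step 13: signal(T5) -> count=0 queue=[] holders={T2,T6,T7}
Step 14: wait(T3) -> count=0 queue=[T3] holders={T2,T6,T7}
Step 15: signal(T6) -> count=0 queue=[] holders={T2,T3,T7}
Step 16: wait(T4) -> count=0 queue=[T4] holders={T2,T3,T7}
Step 17: wait(T6) -> count=0 queue=[T4,T6] holders={T2,T3,T7}
Final holders: {T2,T3,T7} -> T7 in holders

Answer: yes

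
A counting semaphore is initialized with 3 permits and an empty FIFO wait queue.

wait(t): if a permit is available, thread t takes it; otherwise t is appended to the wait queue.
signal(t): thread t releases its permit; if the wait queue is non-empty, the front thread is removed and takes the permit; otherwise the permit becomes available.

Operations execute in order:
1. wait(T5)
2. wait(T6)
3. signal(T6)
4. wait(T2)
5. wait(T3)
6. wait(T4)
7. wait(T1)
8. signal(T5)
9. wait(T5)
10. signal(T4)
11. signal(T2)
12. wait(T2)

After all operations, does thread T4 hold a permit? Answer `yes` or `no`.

Step 1: wait(T5) -> count=2 queue=[] holders={T5}
Step 2: wait(T6) -> count=1 queue=[] holders={T5,T6}
Step 3: signal(T6) -> count=2 queue=[] holders={T5}
Step 4: wait(T2) -> count=1 queue=[] holders={T2,T5}
Step 5: wait(T3) -> count=0 queue=[] holders={T2,T3,T5}
Step 6: wait(T4) -> count=0 queue=[T4] holders={T2,T3,T5}
Step 7: wait(T1) -> count=0 queue=[T4,T1] holders={T2,T3,T5}
Step 8: signal(T5) -> count=0 queue=[T1] holders={T2,T3,T4}
Step 9: wait(T5) -> count=0 queue=[T1,T5] holders={T2,T3,T4}
Step 10: signal(T4) -> count=0 queue=[T5] holders={T1,T2,T3}
Step 11: signal(T2) -> count=0 queue=[] holders={T1,T3,T5}
Step 12: wait(T2) -> count=0 queue=[T2] holders={T1,T3,T5}
Final holders: {T1,T3,T5} -> T4 not in holders

Answer: no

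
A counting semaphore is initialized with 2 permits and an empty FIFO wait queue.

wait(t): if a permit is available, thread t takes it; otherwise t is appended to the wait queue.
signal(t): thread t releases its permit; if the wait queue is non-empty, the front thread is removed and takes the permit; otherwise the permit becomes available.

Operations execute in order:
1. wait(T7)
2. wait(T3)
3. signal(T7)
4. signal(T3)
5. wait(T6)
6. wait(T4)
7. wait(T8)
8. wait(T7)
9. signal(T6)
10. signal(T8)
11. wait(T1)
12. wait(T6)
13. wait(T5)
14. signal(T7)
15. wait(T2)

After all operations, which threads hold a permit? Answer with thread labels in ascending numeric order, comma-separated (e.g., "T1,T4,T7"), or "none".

Answer: T1,T4

Derivation:
Step 1: wait(T7) -> count=1 queue=[] holders={T7}
Step 2: wait(T3) -> count=0 queue=[] holders={T3,T7}
Step 3: signal(T7) -> count=1 queue=[] holders={T3}
Step 4: signal(T3) -> count=2 queue=[] holders={none}
Step 5: wait(T6) -> count=1 queue=[] holders={T6}
Step 6: wait(T4) -> count=0 queue=[] holders={T4,T6}
Step 7: wait(T8) -> count=0 queue=[T8] holders={T4,T6}
Step 8: wait(T7) -> count=0 queue=[T8,T7] holders={T4,T6}
Step 9: signal(T6) -> count=0 queue=[T7] holders={T4,T8}
Step 10: signal(T8) -> count=0 queue=[] holders={T4,T7}
Step 11: wait(T1) -> count=0 queue=[T1] holders={T4,T7}
Step 12: wait(T6) -> count=0 queue=[T1,T6] holders={T4,T7}
Step 13: wait(T5) -> count=0 queue=[T1,T6,T5] holders={T4,T7}
Step 14: signal(T7) -> count=0 queue=[T6,T5] holders={T1,T4}
Step 15: wait(T2) -> count=0 queue=[T6,T5,T2] holders={T1,T4}
Final holders: T1,T4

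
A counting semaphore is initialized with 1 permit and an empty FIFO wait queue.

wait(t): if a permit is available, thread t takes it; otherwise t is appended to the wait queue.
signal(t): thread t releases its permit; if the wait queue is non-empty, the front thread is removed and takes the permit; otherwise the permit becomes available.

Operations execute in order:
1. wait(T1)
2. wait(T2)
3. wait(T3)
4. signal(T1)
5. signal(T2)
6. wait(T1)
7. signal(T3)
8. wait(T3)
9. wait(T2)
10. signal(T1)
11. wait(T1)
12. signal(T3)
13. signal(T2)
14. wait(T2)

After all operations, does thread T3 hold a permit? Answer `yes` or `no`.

Step 1: wait(T1) -> count=0 queue=[] holders={T1}
Step 2: wait(T2) -> count=0 queue=[T2] holders={T1}
Step 3: wait(T3) -> count=0 queue=[T2,T3] holders={T1}
Step 4: signal(T1) -> count=0 queue=[T3] holders={T2}
Step 5: signal(T2) -> count=0 queue=[] holders={T3}
Step 6: wait(T1) -> count=0 queue=[T1] holders={T3}
Step 7: signal(T3) -> count=0 queue=[] holders={T1}
Step 8: wait(T3) -> count=0 queue=[T3] holders={T1}
Step 9: wait(T2) -> count=0 queue=[T3,T2] holders={T1}
Step 10: signal(T1) -> count=0 queue=[T2] holders={T3}
Step 11: wait(T1) -> count=0 queue=[T2,T1] holders={T3}
Step 12: signal(T3) -> count=0 queue=[T1] holders={T2}
Step 13: signal(T2) -> count=0 queue=[] holders={T1}
Step 14: wait(T2) -> count=0 queue=[T2] holders={T1}
Final holders: {T1} -> T3 not in holders

Answer: no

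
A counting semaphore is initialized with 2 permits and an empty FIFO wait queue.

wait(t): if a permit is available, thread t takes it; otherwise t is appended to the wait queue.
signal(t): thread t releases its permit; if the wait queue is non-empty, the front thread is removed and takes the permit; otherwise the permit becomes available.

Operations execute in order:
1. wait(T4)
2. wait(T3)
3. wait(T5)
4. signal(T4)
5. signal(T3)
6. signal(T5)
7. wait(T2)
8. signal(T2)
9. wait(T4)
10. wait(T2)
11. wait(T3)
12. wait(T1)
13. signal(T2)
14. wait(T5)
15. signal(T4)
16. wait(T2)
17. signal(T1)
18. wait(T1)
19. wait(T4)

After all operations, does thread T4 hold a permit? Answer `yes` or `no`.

Step 1: wait(T4) -> count=1 queue=[] holders={T4}
Step 2: wait(T3) -> count=0 queue=[] holders={T3,T4}
Step 3: wait(T5) -> count=0 queue=[T5] holders={T3,T4}
Step 4: signal(T4) -> count=0 queue=[] holders={T3,T5}
Step 5: signal(T3) -> count=1 queue=[] holders={T5}
Step 6: signal(T5) -> count=2 queue=[] holders={none}
Step 7: wait(T2) -> count=1 queue=[] holders={T2}
Step 8: signal(T2) -> count=2 queue=[] holders={none}
Step 9: wait(T4) -> count=1 queue=[] holders={T4}
Step 10: wait(T2) -> count=0 queue=[] holders={T2,T4}
Step 11: wait(T3) -> count=0 queue=[T3] holders={T2,T4}
Step 12: wait(T1) -> count=0 queue=[T3,T1] holders={T2,T4}
Step 13: signal(T2) -> count=0 queue=[T1] holders={T3,T4}
Step 14: wait(T5) -> count=0 queue=[T1,T5] holders={T3,T4}
Step 15: signal(T4) -> count=0 queue=[T5] holders={T1,T3}
Step 16: wait(T2) -> count=0 queue=[T5,T2] holders={T1,T3}
Step 17: signal(T1) -> count=0 queue=[T2] holders={T3,T5}
Step 18: wait(T1) -> count=0 queue=[T2,T1] holders={T3,T5}
Step 19: wait(T4) -> count=0 queue=[T2,T1,T4] holders={T3,T5}
Final holders: {T3,T5} -> T4 not in holders

Answer: no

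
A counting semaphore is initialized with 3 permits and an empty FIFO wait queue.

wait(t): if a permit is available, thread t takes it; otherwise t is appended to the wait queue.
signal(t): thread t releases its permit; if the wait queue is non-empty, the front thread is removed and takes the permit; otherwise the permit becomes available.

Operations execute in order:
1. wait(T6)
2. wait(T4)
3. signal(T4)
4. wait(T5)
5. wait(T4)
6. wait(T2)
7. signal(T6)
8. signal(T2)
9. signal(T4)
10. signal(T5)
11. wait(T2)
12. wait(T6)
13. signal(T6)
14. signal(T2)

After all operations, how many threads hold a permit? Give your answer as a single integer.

Answer: 0

Derivation:
Step 1: wait(T6) -> count=2 queue=[] holders={T6}
Step 2: wait(T4) -> count=1 queue=[] holders={T4,T6}
Step 3: signal(T4) -> count=2 queue=[] holders={T6}
Step 4: wait(T5) -> count=1 queue=[] holders={T5,T6}
Step 5: wait(T4) -> count=0 queue=[] holders={T4,T5,T6}
Step 6: wait(T2) -> count=0 queue=[T2] holders={T4,T5,T6}
Step 7: signal(T6) -> count=0 queue=[] holders={T2,T4,T5}
Step 8: signal(T2) -> count=1 queue=[] holders={T4,T5}
Step 9: signal(T4) -> count=2 queue=[] holders={T5}
Step 10: signal(T5) -> count=3 queue=[] holders={none}
Step 11: wait(T2) -> count=2 queue=[] holders={T2}
Step 12: wait(T6) -> count=1 queue=[] holders={T2,T6}
Step 13: signal(T6) -> count=2 queue=[] holders={T2}
Step 14: signal(T2) -> count=3 queue=[] holders={none}
Final holders: {none} -> 0 thread(s)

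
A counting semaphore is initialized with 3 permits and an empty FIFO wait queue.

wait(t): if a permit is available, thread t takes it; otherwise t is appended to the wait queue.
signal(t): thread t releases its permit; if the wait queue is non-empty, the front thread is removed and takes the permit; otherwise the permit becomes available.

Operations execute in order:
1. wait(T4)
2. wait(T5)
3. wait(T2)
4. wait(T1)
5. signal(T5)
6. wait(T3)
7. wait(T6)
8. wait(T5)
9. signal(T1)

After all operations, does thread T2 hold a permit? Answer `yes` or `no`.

Answer: yes

Derivation:
Step 1: wait(T4) -> count=2 queue=[] holders={T4}
Step 2: wait(T5) -> count=1 queue=[] holders={T4,T5}
Step 3: wait(T2) -> count=0 queue=[] holders={T2,T4,T5}
Step 4: wait(T1) -> count=0 queue=[T1] holders={T2,T4,T5}
Step 5: signal(T5) -> count=0 queue=[] holders={T1,T2,T4}
Step 6: wait(T3) -> count=0 queue=[T3] holders={T1,T2,T4}
Step 7: wait(T6) -> count=0 queue=[T3,T6] holders={T1,T2,T4}
Step 8: wait(T5) -> count=0 queue=[T3,T6,T5] holders={T1,T2,T4}
Step 9: signal(T1) -> count=0 queue=[T6,T5] holders={T2,T3,T4}
Final holders: {T2,T3,T4} -> T2 in holders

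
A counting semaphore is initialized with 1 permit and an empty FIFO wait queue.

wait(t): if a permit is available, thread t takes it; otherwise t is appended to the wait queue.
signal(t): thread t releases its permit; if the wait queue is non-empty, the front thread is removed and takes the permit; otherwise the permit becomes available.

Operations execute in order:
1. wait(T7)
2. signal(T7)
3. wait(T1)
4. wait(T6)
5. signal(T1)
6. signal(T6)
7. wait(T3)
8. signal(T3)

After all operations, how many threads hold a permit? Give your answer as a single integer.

Step 1: wait(T7) -> count=0 queue=[] holders={T7}
Step 2: signal(T7) -> count=1 queue=[] holders={none}
Step 3: wait(T1) -> count=0 queue=[] holders={T1}
Step 4: wait(T6) -> count=0 queue=[T6] holders={T1}
Step 5: signal(T1) -> count=0 queue=[] holders={T6}
Step 6: signal(T6) -> count=1 queue=[] holders={none}
Step 7: wait(T3) -> count=0 queue=[] holders={T3}
Step 8: signal(T3) -> count=1 queue=[] holders={none}
Final holders: {none} -> 0 thread(s)

Answer: 0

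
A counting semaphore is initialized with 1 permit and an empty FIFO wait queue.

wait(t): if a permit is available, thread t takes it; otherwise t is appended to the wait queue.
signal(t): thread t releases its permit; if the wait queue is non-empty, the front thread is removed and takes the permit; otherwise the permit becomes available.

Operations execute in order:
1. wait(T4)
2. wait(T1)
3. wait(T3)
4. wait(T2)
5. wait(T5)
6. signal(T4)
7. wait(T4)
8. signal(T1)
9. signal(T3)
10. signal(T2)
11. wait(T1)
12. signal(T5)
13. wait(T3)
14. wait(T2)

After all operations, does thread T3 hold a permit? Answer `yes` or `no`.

Answer: no

Derivation:
Step 1: wait(T4) -> count=0 queue=[] holders={T4}
Step 2: wait(T1) -> count=0 queue=[T1] holders={T4}
Step 3: wait(T3) -> count=0 queue=[T1,T3] holders={T4}
Step 4: wait(T2) -> count=0 queue=[T1,T3,T2] holders={T4}
Step 5: wait(T5) -> count=0 queue=[T1,T3,T2,T5] holders={T4}
Step 6: signal(T4) -> count=0 queue=[T3,T2,T5] holders={T1}
Step 7: wait(T4) -> count=0 queue=[T3,T2,T5,T4] holders={T1}
Step 8: signal(T1) -> count=0 queue=[T2,T5,T4] holders={T3}
Step 9: signal(T3) -> count=0 queue=[T5,T4] holders={T2}
Step 10: signal(T2) -> count=0 queue=[T4] holders={T5}
Step 11: wait(T1) -> count=0 queue=[T4,T1] holders={T5}
Step 12: signal(T5) -> count=0 queue=[T1] holders={T4}
Step 13: wait(T3) -> count=0 queue=[T1,T3] holders={T4}
Step 14: wait(T2) -> count=0 queue=[T1,T3,T2] holders={T4}
Final holders: {T4} -> T3 not in holders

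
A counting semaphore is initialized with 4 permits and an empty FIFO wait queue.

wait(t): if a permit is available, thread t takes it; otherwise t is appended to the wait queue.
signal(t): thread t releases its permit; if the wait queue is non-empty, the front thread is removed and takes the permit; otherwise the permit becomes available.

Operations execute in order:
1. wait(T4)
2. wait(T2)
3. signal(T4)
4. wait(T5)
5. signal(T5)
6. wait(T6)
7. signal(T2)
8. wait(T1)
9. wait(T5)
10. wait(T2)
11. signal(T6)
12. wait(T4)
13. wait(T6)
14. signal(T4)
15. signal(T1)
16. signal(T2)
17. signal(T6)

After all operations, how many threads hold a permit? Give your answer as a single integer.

Step 1: wait(T4) -> count=3 queue=[] holders={T4}
Step 2: wait(T2) -> count=2 queue=[] holders={T2,T4}
Step 3: signal(T4) -> count=3 queue=[] holders={T2}
Step 4: wait(T5) -> count=2 queue=[] holders={T2,T5}
Step 5: signal(T5) -> count=3 queue=[] holders={T2}
Step 6: wait(T6) -> count=2 queue=[] holders={T2,T6}
Step 7: signal(T2) -> count=3 queue=[] holders={T6}
Step 8: wait(T1) -> count=2 queue=[] holders={T1,T6}
Step 9: wait(T5) -> count=1 queue=[] holders={T1,T5,T6}
Step 10: wait(T2) -> count=0 queue=[] holders={T1,T2,T5,T6}
Step 11: signal(T6) -> count=1 queue=[] holders={T1,T2,T5}
Step 12: wait(T4) -> count=0 queue=[] holders={T1,T2,T4,T5}
Step 13: wait(T6) -> count=0 queue=[T6] holders={T1,T2,T4,T5}
Step 14: signal(T4) -> count=0 queue=[] holders={T1,T2,T5,T6}
Step 15: signal(T1) -> count=1 queue=[] holders={T2,T5,T6}
Step 16: signal(T2) -> count=2 queue=[] holders={T5,T6}
Step 17: signal(T6) -> count=3 queue=[] holders={T5}
Final holders: {T5} -> 1 thread(s)

Answer: 1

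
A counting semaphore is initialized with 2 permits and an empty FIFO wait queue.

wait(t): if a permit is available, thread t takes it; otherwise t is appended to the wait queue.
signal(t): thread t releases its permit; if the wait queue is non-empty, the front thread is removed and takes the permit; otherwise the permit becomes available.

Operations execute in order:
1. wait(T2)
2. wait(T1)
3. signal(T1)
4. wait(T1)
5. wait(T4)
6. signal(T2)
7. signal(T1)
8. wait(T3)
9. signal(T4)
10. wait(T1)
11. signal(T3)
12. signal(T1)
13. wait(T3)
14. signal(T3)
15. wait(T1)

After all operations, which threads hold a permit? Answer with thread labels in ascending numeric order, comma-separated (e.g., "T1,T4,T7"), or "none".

Answer: T1

Derivation:
Step 1: wait(T2) -> count=1 queue=[] holders={T2}
Step 2: wait(T1) -> count=0 queue=[] holders={T1,T2}
Step 3: signal(T1) -> count=1 queue=[] holders={T2}
Step 4: wait(T1) -> count=0 queue=[] holders={T1,T2}
Step 5: wait(T4) -> count=0 queue=[T4] holders={T1,T2}
Step 6: signal(T2) -> count=0 queue=[] holders={T1,T4}
Step 7: signal(T1) -> count=1 queue=[] holders={T4}
Step 8: wait(T3) -> count=0 queue=[] holders={T3,T4}
Step 9: signal(T4) -> count=1 queue=[] holders={T3}
Step 10: wait(T1) -> count=0 queue=[] holders={T1,T3}
Step 11: signal(T3) -> count=1 queue=[] holders={T1}
Step 12: signal(T1) -> count=2 queue=[] holders={none}
Step 13: wait(T3) -> count=1 queue=[] holders={T3}
Step 14: signal(T3) -> count=2 queue=[] holders={none}
Step 15: wait(T1) -> count=1 queue=[] holders={T1}
Final holders: T1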